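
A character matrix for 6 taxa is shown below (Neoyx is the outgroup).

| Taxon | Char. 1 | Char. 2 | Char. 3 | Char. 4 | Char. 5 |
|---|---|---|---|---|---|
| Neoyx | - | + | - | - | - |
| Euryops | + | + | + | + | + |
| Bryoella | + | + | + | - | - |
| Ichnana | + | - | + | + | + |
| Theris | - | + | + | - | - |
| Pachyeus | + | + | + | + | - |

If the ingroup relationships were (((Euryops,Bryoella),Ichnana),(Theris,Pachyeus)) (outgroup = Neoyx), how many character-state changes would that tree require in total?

Map each character onto (((Euryops,Bryoella),Ichnana),(Theris,Pachyeus)) (rooted by Neoyx) and count the minimum state changes it requires (Fitch parsimony):
Char. 1: 2; Char. 2: 1; Char. 3: 1; Char. 4: 3; Char. 5: 2.
Total tree length = 9.

9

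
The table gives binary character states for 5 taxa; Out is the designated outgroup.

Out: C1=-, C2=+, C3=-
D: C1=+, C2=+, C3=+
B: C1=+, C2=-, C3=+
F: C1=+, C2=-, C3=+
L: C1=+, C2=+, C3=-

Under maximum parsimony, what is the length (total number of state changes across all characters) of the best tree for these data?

3

Character polarity is set by the outgroup: the derived state is whichever differs from the outgroup's state, so for C2 the derived state is '-', and for the remaining characters it is '+'.
C1 (derived state '+') is shared by all ingroup taxa — unites the whole ingroup.
C2: derived state '-' in B and F only — synapomorphy for {B, F}.
C3: derived state '+' in B, D, and F only — synapomorphy for {B, D, F}.
Most parsimonious ingroup topology: ((D,(B,F)),L).
Changes per character on this tree: C1: 1; C2: 1; C3: 1.
Total = 3.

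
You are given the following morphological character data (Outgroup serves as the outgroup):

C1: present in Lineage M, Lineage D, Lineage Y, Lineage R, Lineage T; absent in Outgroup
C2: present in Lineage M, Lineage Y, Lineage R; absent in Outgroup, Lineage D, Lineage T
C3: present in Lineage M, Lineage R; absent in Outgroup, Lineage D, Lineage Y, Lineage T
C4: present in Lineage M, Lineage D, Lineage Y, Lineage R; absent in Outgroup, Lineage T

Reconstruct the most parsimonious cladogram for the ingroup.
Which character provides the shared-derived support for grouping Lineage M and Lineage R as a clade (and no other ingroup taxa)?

C3

The outgroup has state 'absent' for every character, so 'present' is the derived state throughout.
All ingroup taxa share the derived state 'present' for C1; it defines the ingroup but does not resolve relationships within it.
C2 (derived state 'present') is shared by Lineage M, Lineage R, and Lineage Y — a synapomorphy uniting that clade.
Only Lineage M and Lineage R show the derived state 'present' for C3, supporting them as a clade.
Only Lineage D, Lineage M, Lineage R, and Lineage Y show the derived state 'present' for C4, supporting them as a clade.
Most parsimonious ingroup topology: ((((Lineage M,Lineage R),Lineage Y),Lineage D),Lineage T).
The clade {Lineage M, Lineage R} is supported by C3: its derived state 'present' occurs in exactly those taxa and in no other taxon (including the outgroup).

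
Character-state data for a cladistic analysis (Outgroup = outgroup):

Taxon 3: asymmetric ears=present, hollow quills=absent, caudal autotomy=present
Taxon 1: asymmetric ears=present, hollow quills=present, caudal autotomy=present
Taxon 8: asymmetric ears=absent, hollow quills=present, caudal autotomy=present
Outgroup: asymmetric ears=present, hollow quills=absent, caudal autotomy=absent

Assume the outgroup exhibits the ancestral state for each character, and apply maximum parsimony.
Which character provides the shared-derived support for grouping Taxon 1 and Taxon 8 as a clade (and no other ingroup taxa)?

Character polarity is set by the outgroup: the derived state is whichever differs from the outgroup's state, so for asymmetric ears the derived state is 'absent', and for the remaining characters it is 'present'.
asymmetric ears: derived state 'absent' in Taxon 8 only — an autapomorphy, so it tells us nothing about relationships among taxa.
hollow quills (derived state 'present') is shared by Taxon 1 and Taxon 8 — a synapomorphy uniting that clade.
All ingroup taxa share the derived state 'present' for caudal autotomy; it defines the ingroup but does not resolve relationships within it.
Most parsimonious ingroup topology: ((Taxon 8,Taxon 1),Taxon 3).
The clade {Taxon 1, Taxon 8} is supported by hollow quills: its derived state 'present' occurs in exactly those taxa and in no other taxon (including the outgroup).

hollow quills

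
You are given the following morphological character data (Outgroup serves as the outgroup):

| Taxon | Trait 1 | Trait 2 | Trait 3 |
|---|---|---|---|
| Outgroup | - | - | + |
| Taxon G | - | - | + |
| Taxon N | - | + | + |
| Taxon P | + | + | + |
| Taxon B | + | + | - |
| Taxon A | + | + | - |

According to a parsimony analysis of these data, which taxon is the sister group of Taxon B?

Taxon A

Character polarity is set by the outgroup: the derived state is whichever differs from the outgroup's state, so for Trait 3 the derived state is '-', and for the remaining characters it is '+'.
Only Taxon A, Taxon B, and Taxon P show the derived state '+' for Trait 1, supporting them as a clade.
Only Taxon A, Taxon B, Taxon N, and Taxon P show the derived state '+' for Trait 2, supporting them as a clade.
Only Taxon A and Taxon B show the derived state '-' for Trait 3, supporting them as a clade.
Most parsimonious ingroup topology: (Taxon G,(Taxon N,(Taxon P,(Taxon B,Taxon A)))).
Taxon B and Taxon A form a cherry on this tree, so they are sister taxa.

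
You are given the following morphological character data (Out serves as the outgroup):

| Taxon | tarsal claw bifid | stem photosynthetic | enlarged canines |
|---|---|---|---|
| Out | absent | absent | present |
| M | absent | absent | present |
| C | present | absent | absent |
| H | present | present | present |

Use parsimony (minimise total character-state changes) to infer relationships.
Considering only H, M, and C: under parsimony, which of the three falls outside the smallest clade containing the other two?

Character polarity is set by the outgroup: the derived state is whichever differs from the outgroup's state, so for enlarged canines the derived state is 'absent', and for the remaining characters it is 'present'.
tarsal claw bifid (derived state 'present') is shared by C and H — a synapomorphy uniting that clade.
stem photosynthetic (derived state 'present') is unique to H (autapomorphy; uninformative for grouping).
enlarged canines: derived state 'absent' in C only — an autapomorphy, so it tells us nothing about relationships among taxa.
Most parsimonious ingroup topology: (M,(C,H)).
H and C share a more recent common ancestor with each other than either does with M, so M is the least closely related of the three.

M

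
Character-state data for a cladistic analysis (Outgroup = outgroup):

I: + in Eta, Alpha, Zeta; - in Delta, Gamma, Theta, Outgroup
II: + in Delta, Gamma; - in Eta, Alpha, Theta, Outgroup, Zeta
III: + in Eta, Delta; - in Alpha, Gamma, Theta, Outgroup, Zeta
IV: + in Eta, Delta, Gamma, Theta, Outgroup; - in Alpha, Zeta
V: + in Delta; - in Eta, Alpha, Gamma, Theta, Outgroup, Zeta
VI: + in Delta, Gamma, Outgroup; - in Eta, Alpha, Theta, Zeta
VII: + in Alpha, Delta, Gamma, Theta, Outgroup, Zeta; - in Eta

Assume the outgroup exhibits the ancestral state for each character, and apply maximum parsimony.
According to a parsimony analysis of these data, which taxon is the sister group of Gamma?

Delta

Character polarity is set by the outgroup: the derived state is whichever differs from the outgroup's state, so for IV, VI, VII the derived state is '-', and for the remaining characters it is '+'.
I: derived state '+' in Alpha, Eta, and Zeta only — synapomorphy for {Alpha, Eta, Zeta}.
Only Delta and Gamma show the derived state '+' for II, supporting them as a clade.
III (state '+') occurs in Delta and Eta but conflicts with the nesting implied by the other characters — most parsimoniously interpreted as homoplasy.
IV (derived state '-') is shared by Alpha and Zeta — a synapomorphy uniting that clade.
V (derived state '+') is unique to Delta (autapomorphy; uninformative for grouping).
VI (derived state '-') is shared by Alpha, Eta, Theta, and Zeta — a synapomorphy uniting that clade.
VII (derived state '-') is unique to Eta (autapomorphy; uninformative for grouping).
Most parsimonious ingroup topology: ((((Zeta,Alpha),Eta),Theta),(Delta,Gamma)).
Gamma and Delta form a cherry on this tree, so they are sister taxa.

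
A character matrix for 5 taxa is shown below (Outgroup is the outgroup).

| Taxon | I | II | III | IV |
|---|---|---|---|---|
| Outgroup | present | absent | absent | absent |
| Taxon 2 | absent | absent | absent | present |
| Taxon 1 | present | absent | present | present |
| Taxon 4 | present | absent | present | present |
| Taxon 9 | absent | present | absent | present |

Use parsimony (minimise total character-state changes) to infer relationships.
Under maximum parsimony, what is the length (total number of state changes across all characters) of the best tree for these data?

Character polarity is set by the outgroup: the derived state is whichever differs from the outgroup's state, so for I the derived state is 'absent', and for the remaining characters it is 'present'.
Only Taxon 2 and Taxon 9 show the derived state 'absent' for I, supporting them as a clade.
II (derived state 'present') is unique to Taxon 9 (autapomorphy; uninformative for grouping).
III (derived state 'present') is shared by Taxon 1 and Taxon 4 — a synapomorphy uniting that clade.
IV (derived state 'present') is shared by all ingroup taxa — unites the whole ingroup.
Most parsimonious ingroup topology: ((Taxon 2,Taxon 9),(Taxon 1,Taxon 4)).
Changes per character on this tree: I: 1; II: 1; III: 1; IV: 1.
Total = 4.

4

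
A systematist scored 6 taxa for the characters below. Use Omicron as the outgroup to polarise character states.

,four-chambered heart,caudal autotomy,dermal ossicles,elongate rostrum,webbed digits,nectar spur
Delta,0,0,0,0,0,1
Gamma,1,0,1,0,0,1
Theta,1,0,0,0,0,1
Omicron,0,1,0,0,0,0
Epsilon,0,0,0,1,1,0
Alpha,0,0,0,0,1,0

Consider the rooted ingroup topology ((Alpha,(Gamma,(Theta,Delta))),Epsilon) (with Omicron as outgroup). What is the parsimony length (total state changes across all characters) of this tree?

Map each character onto ((Alpha,(Gamma,(Theta,Delta))),Epsilon) (rooted by Omicron) and count the minimum state changes it requires (Fitch parsimony):
four-chambered heart: 2; caudal autotomy: 1; dermal ossicles: 1; elongate rostrum: 1; webbed digits: 2; nectar spur: 1.
Total tree length = 8.

8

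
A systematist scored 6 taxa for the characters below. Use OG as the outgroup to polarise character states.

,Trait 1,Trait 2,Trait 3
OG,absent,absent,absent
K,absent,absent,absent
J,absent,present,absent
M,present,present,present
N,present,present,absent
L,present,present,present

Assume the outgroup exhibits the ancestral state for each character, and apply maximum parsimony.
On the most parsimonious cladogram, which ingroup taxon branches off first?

K

The outgroup has state 'absent' for every character, so 'present' is the derived state throughout.
Trait 1: derived state 'present' in L, M, and N only — synapomorphy for {L, M, N}.
Only J, L, M, and N show the derived state 'present' for Trait 2, supporting them as a clade.
Trait 3 (derived state 'present') is shared by L and M — a synapomorphy uniting that clade.
Most parsimonious ingroup topology: (K,(J,((M,L),N))).
K is sister to the clade containing all other ingroup taxa, so it is the earliest-diverging (most basal) ingroup lineage.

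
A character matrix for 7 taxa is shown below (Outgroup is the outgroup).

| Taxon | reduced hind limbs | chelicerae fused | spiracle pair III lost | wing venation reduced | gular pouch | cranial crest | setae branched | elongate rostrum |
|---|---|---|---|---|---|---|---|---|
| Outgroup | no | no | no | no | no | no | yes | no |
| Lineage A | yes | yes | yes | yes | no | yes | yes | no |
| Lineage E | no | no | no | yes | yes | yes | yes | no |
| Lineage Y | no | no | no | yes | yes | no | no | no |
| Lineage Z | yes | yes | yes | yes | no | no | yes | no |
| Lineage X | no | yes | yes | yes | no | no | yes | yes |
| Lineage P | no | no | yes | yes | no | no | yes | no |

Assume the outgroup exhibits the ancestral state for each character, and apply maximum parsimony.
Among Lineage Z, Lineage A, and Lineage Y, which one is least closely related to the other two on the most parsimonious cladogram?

Lineage Y

Character polarity is set by the outgroup: the derived state is whichever differs from the outgroup's state, so for setae branched the derived state is 'no', and for the remaining characters it is 'yes'.
reduced hind limbs: derived state 'yes' in Lineage A and Lineage Z only — synapomorphy for {Lineage A, Lineage Z}.
chelicerae fused (derived state 'yes') is shared by Lineage A, Lineage X, and Lineage Z — a synapomorphy uniting that clade.
spiracle pair III lost: derived state 'yes' in Lineage A, Lineage P, Lineage X, and Lineage Z only — synapomorphy for {Lineage A, Lineage P, Lineage X, Lineage Z}.
All ingroup taxa share the derived state 'yes' for wing venation reduced; it defines the ingroup but does not resolve relationships within it.
Only Lineage E and Lineage Y show the derived state 'yes' for gular pouch, supporting them as a clade.
cranial crest (state 'yes') occurs in Lineage A and Lineage E but conflicts with the nesting implied by the other characters — most parsimoniously interpreted as homoplasy.
setae branched: derived state 'no' in Lineage Y only — an autapomorphy, so it tells us nothing about relationships among taxa.
elongate rostrum: derived state 'yes' in Lineage X only — an autapomorphy, so it tells us nothing about relationships among taxa.
Most parsimonious ingroup topology: ((((Lineage A,Lineage Z),Lineage X),Lineage P),(Lineage E,Lineage Y)).
Lineage A and Lineage Z share a more recent common ancestor with each other than either does with Lineage Y, so Lineage Y is the least closely related of the three.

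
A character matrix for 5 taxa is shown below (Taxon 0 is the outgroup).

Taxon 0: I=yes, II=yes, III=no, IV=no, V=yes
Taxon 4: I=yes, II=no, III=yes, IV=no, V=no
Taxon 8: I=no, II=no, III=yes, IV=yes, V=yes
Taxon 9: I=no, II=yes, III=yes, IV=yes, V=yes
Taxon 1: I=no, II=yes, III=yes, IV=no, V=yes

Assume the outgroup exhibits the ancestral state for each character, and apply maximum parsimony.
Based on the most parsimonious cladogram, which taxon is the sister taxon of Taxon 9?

Taxon 8

Character polarity is set by the outgroup: the derived state is whichever differs from the outgroup's state, so for I, II, V the derived state is 'no', and for the remaining characters it is 'yes'.
Only Taxon 1, Taxon 8, and Taxon 9 show the derived state 'no' for I, supporting them as a clade.
II groups Taxon 4 and Taxon 8, which is incompatible with the clades supported by the remaining characters; treating it as convergent (homoplasy) costs fewer steps than any alternative tree.
III (derived state 'yes') is shared by all ingroup taxa — unites the whole ingroup.
Only Taxon 8 and Taxon 9 show the derived state 'yes' for IV, supporting them as a clade.
V (derived state 'no') is unique to Taxon 4 (autapomorphy; uninformative for grouping).
Most parsimonious ingroup topology: (Taxon 4,((Taxon 8,Taxon 9),Taxon 1)).
Taxon 9 and Taxon 8 form a cherry on this tree, so they are sister taxa.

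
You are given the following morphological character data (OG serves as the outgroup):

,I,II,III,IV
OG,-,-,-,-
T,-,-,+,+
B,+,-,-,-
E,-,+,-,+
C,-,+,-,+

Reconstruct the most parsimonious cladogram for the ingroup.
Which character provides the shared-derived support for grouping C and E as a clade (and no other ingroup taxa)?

II

The outgroup has state '-' for every character, so '+' is the derived state throughout.
I (derived state '+') is unique to B (autapomorphy; uninformative for grouping).
Only C and E show the derived state '+' for II, supporting them as a clade.
III: derived state '+' in T only — an autapomorphy, so it tells us nothing about relationships among taxa.
IV (derived state '+') is shared by C, E, and T — a synapomorphy uniting that clade.
Most parsimonious ingroup topology: ((T,(E,C)),B).
The clade {C, E} is supported by II: its derived state '+' occurs in exactly those taxa and in no other taxon (including the outgroup).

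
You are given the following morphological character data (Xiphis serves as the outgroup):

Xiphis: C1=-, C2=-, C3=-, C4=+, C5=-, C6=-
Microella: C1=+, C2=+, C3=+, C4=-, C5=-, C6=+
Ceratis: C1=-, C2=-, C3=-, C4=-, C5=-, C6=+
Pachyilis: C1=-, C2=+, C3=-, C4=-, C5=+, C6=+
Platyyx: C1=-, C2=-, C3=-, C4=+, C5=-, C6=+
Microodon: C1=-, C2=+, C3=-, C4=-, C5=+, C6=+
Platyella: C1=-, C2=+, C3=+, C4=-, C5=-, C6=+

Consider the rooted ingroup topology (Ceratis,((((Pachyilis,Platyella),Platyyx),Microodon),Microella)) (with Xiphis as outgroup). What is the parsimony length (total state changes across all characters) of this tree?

10

Map each character onto (Ceratis,((((Pachyilis,Platyella),Platyyx),Microodon),Microella)) (rooted by Xiphis) and count the minimum state changes it requires (Fitch parsimony):
C1: 1; C2: 2; C3: 2; C4: 2; C5: 2; C6: 1.
Total tree length = 10.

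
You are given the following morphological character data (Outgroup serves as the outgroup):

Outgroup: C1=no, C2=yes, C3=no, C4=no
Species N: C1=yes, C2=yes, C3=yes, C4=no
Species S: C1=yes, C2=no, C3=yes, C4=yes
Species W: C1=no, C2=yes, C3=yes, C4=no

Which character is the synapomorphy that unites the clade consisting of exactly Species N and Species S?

C1

Character polarity is set by the outgroup: the derived state is whichever differs from the outgroup's state, so for C2 the derived state is 'no', and for the remaining characters it is 'yes'.
Only Species N and Species S show the derived state 'yes' for C1, supporting them as a clade.
C2 (derived state 'no') is unique to Species S (autapomorphy; uninformative for grouping).
C3 (derived state 'yes') is shared by all ingroup taxa — unites the whole ingroup.
C4 (derived state 'yes') is unique to Species S (autapomorphy; uninformative for grouping).
Most parsimonious ingroup topology: ((Species N,Species S),Species W).
The clade {Species N, Species S} is supported by C1: its derived state 'yes' occurs in exactly those taxa and in no other taxon (including the outgroup).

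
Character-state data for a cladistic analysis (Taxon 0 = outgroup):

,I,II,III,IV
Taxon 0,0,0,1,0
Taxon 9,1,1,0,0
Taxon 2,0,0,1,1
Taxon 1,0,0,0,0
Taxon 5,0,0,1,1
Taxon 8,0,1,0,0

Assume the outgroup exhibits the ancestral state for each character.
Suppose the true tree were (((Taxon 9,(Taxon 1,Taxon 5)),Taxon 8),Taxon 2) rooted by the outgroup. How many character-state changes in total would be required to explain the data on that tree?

Map each character onto (((Taxon 9,(Taxon 1,Taxon 5)),Taxon 8),Taxon 2) (rooted by Taxon 0) and count the minimum state changes it requires (Fitch parsimony):
I: 1; II: 2; III: 2; IV: 2.
Total tree length = 7.

7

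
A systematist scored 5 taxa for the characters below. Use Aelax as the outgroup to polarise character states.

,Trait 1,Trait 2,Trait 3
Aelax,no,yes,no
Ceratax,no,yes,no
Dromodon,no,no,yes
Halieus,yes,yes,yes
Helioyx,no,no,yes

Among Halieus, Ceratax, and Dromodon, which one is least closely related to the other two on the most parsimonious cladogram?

Ceratax

Character polarity is set by the outgroup: the derived state is whichever differs from the outgroup's state, so for Trait 2 the derived state is 'no', and for the remaining characters it is 'yes'.
Trait 1 (derived state 'yes') is unique to Halieus (autapomorphy; uninformative for grouping).
Trait 2: derived state 'no' in Dromodon and Helioyx only — synapomorphy for {Dromodon, Helioyx}.
Only Dromodon, Halieus, and Helioyx show the derived state 'yes' for Trait 3, supporting them as a clade.
Most parsimonious ingroup topology: (Ceratax,((Dromodon,Helioyx),Halieus)).
Halieus and Dromodon share a more recent common ancestor with each other than either does with Ceratax, so Ceratax is the least closely related of the three.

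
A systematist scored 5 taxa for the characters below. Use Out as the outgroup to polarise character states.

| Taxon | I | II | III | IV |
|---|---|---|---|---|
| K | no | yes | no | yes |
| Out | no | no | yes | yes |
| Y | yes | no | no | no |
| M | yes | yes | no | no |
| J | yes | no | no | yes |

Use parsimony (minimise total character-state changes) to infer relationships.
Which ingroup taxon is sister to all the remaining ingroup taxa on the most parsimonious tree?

Character polarity is set by the outgroup: the derived state is whichever differs from the outgroup's state, so for III, IV the derived state is 'no', and for the remaining characters it is 'yes'.
I: derived state 'yes' in J, M, and Y only — synapomorphy for {J, M, Y}.
II (state 'yes') occurs in K and M but conflicts with the nesting implied by the other characters — most parsimoniously interpreted as homoplasy.
All ingroup taxa share the derived state 'no' for III; it defines the ingroup but does not resolve relationships within it.
IV (derived state 'no') is shared by M and Y — a synapomorphy uniting that clade.
Most parsimonious ingroup topology: (((M,Y),J),K).
K is sister to the clade containing all other ingroup taxa, so it is the earliest-diverging (most basal) ingroup lineage.

K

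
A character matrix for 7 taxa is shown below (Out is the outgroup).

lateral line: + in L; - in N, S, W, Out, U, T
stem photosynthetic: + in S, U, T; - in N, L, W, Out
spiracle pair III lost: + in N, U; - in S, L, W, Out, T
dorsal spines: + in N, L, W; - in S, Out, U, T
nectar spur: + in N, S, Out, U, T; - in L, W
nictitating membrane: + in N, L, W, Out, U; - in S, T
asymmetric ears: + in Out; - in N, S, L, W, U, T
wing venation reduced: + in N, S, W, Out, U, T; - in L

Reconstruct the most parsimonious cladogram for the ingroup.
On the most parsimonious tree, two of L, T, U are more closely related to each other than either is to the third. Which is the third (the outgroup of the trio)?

L

Character polarity is set by the outgroup: the derived state is whichever differs from the outgroup's state, so for nectar spur, nictitating membrane, asymmetric ears, wing venation reduced the derived state is '-', and for the remaining characters it is '+'.
lateral line: derived state '+' in L only — an autapomorphy, so it tells us nothing about relationships among taxa.
stem photosynthetic: derived state '+' in S, T, and U only — synapomorphy for {S, T, U}.
spiracle pair III lost groups N and U, which is incompatible with the clades supported by the remaining characters; treating it as convergent (homoplasy) costs fewer steps than any alternative tree.
Only L, N, and W show the derived state '+' for dorsal spines, supporting them as a clade.
Only L and W show the derived state '-' for nectar spur, supporting them as a clade.
nictitating membrane: derived state '-' in S and T only — synapomorphy for {S, T}.
asymmetric ears (derived state '-') is shared by all ingroup taxa — unites the whole ingroup.
wing venation reduced: derived state '-' in L only — an autapomorphy, so it tells us nothing about relationships among taxa.
Most parsimonious ingroup topology: (((L,W),N),((S,T),U)).
U and T share a more recent common ancestor with each other than either does with L, so L is the least closely related of the three.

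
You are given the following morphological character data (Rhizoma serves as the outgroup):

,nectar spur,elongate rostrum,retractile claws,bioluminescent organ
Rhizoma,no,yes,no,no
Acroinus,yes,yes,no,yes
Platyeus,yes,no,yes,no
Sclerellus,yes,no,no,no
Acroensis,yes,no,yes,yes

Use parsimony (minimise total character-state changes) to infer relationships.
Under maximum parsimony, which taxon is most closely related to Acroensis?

Character polarity is set by the outgroup: the derived state is whichever differs from the outgroup's state, so for elongate rostrum the derived state is 'no', and for the remaining characters it is 'yes'.
All ingroup taxa share the derived state 'yes' for nectar spur; it defines the ingroup but does not resolve relationships within it.
elongate rostrum: derived state 'no' in Acroensis, Platyeus, and Sclerellus only — synapomorphy for {Acroensis, Platyeus, Sclerellus}.
retractile claws (derived state 'yes') is shared by Acroensis and Platyeus — a synapomorphy uniting that clade.
bioluminescent organ groups Acroensis and Acroinus, which is incompatible with the clades supported by the remaining characters; treating it as convergent (homoplasy) costs fewer steps than any alternative tree.
Most parsimonious ingroup topology: (Acroinus,((Platyeus,Acroensis),Sclerellus)).
Acroensis and Platyeus form a cherry on this tree, so they are sister taxa.

Platyeus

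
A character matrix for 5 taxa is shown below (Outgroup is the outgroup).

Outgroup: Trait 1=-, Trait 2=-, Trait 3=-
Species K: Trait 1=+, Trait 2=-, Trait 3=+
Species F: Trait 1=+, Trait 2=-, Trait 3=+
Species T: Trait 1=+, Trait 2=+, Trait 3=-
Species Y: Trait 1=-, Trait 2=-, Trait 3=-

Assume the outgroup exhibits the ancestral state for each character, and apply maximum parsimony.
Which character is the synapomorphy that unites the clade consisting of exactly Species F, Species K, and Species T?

Trait 1

The outgroup has state '-' for every character, so '+' is the derived state throughout.
Trait 1 (derived state '+') is shared by Species F, Species K, and Species T — a synapomorphy uniting that clade.
Trait 2: derived state '+' in Species T only — an autapomorphy, so it tells us nothing about relationships among taxa.
Trait 3 (derived state '+') is shared by Species F and Species K — a synapomorphy uniting that clade.
Most parsimonious ingroup topology: (((Species K,Species F),Species T),Species Y).
The clade {Species F, Species K, Species T} is supported by Trait 1: its derived state '+' occurs in exactly those taxa and in no other taxon (including the outgroup).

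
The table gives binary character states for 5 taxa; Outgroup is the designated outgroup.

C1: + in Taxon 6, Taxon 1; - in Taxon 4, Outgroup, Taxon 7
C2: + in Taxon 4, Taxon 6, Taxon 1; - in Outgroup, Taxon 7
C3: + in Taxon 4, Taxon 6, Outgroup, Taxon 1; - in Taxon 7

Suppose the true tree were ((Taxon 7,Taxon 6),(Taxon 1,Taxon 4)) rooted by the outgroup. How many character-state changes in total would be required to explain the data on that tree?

5

Map each character onto ((Taxon 7,Taxon 6),(Taxon 1,Taxon 4)) (rooted by Outgroup) and count the minimum state changes it requires (Fitch parsimony):
C1: 2; C2: 2; C3: 1.
Total tree length = 5.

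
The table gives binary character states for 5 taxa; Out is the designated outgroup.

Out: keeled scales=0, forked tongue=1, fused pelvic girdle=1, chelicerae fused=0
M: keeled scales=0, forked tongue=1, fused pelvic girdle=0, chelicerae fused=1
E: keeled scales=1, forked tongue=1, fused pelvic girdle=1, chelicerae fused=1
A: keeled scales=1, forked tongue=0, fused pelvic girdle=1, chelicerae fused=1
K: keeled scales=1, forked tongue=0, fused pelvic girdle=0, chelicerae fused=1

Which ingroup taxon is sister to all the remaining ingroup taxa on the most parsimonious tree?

M

Character polarity is set by the outgroup: the derived state is whichever differs from the outgroup's state, so for forked tongue, fused pelvic girdle the derived state is '0', and for the remaining characters it is '1'.
Only A, E, and K show the derived state '1' for keeled scales, supporting them as a clade.
Only A and K show the derived state '0' for forked tongue, supporting them as a clade.
fused pelvic girdle (state '0') occurs in K and M but conflicts with the nesting implied by the other characters — most parsimoniously interpreted as homoplasy.
chelicerae fused (derived state '1') is shared by all ingroup taxa — unites the whole ingroup.
Most parsimonious ingroup topology: (M,(E,(A,K))).
M is sister to the clade containing all other ingroup taxa, so it is the earliest-diverging (most basal) ingroup lineage.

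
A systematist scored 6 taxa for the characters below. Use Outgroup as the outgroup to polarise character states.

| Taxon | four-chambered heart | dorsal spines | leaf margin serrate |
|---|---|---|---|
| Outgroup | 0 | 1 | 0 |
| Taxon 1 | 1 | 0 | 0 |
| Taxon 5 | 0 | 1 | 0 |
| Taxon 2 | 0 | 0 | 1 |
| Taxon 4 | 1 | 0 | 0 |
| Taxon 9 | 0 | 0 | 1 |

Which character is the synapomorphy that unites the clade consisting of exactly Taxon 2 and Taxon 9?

Character polarity is set by the outgroup: the derived state is whichever differs from the outgroup's state, so for dorsal spines the derived state is '0', and for the remaining characters it is '1'.
four-chambered heart: derived state '1' in Taxon 1 and Taxon 4 only — synapomorphy for {Taxon 1, Taxon 4}.
dorsal spines: derived state '0' in Taxon 1, Taxon 2, Taxon 4, and Taxon 9 only — synapomorphy for {Taxon 1, Taxon 2, Taxon 4, Taxon 9}.
Only Taxon 2 and Taxon 9 show the derived state '1' for leaf margin serrate, supporting them as a clade.
Most parsimonious ingroup topology: (((Taxon 1,Taxon 4),(Taxon 2,Taxon 9)),Taxon 5).
The clade {Taxon 2, Taxon 9} is supported by leaf margin serrate: its derived state '1' occurs in exactly those taxa and in no other taxon (including the outgroup).

leaf margin serrate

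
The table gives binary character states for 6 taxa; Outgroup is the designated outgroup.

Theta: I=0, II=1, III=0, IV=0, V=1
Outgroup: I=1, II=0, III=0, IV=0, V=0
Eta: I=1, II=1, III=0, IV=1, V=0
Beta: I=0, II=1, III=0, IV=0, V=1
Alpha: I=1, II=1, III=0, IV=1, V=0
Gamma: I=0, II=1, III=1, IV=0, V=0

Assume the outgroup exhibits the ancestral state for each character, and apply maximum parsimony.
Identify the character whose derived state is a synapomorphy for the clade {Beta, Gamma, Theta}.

Character polarity is set by the outgroup: the derived state is whichever differs from the outgroup's state, so for I the derived state is '0', and for the remaining characters it is '1'.
I (derived state '0') is shared by Beta, Gamma, and Theta — a synapomorphy uniting that clade.
II (derived state '1') is shared by all ingroup taxa — unites the whole ingroup.
III: derived state '1' in Gamma only — an autapomorphy, so it tells us nothing about relationships among taxa.
IV (derived state '1') is shared by Alpha and Eta — a synapomorphy uniting that clade.
V (derived state '1') is shared by Beta and Theta — a synapomorphy uniting that clade.
Most parsimonious ingroup topology: (((Theta,Beta),Gamma),(Alpha,Eta)).
The clade {Beta, Gamma, Theta} is supported by I: its derived state '0' occurs in exactly those taxa and in no other taxon (including the outgroup).

I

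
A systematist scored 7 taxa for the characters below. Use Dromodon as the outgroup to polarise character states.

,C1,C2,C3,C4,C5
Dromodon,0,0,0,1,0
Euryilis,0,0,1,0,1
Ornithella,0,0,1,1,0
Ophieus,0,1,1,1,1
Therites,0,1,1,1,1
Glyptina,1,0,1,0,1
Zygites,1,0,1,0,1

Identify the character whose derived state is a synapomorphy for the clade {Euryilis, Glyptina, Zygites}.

Character polarity is set by the outgroup: the derived state is whichever differs from the outgroup's state, so for C4 the derived state is '0', and for the remaining characters it is '1'.
C1: derived state '1' in Glyptina and Zygites only — synapomorphy for {Glyptina, Zygites}.
Only Ophieus and Therites show the derived state '1' for C2, supporting them as a clade.
C3 (derived state '1') is shared by all ingroup taxa — unites the whole ingroup.
C4 (derived state '0') is shared by Euryilis, Glyptina, and Zygites — a synapomorphy uniting that clade.
C5 (derived state '1') is shared by Euryilis, Glyptina, Ophieus, Therites, and Zygites — a synapomorphy uniting that clade.
Most parsimonious ingroup topology: (((Euryilis,(Glyptina,Zygites)),(Ophieus,Therites)),Ornithella).
The clade {Euryilis, Glyptina, Zygites} is supported by C4: its derived state '0' occurs in exactly those taxa and in no other taxon (including the outgroup).

C4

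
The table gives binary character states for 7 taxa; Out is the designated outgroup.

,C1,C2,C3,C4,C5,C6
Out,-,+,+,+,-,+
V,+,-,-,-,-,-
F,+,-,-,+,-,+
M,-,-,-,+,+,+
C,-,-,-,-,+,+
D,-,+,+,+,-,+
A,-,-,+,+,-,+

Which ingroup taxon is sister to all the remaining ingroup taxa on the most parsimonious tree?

D

Character polarity is set by the outgroup: the derived state is whichever differs from the outgroup's state, so for C2, C3, C4, C6 the derived state is '-', and for the remaining characters it is '+'.
Only F and V show the derived state '+' for C1, supporting them as a clade.
C2: derived state '-' in A, C, F, M, and V only — synapomorphy for {A, C, F, M, V}.
Only C, F, M, and V show the derived state '-' for C3, supporting them as a clade.
C4 (state '-') occurs in C and V but conflicts with the nesting implied by the other characters — most parsimoniously interpreted as homoplasy.
Only C and M show the derived state '+' for C5, supporting them as a clade.
C6: derived state '-' in V only — an autapomorphy, so it tells us nothing about relationships among taxa.
Most parsimonious ingroup topology: ((((V,F),(M,C)),A),D).
D is sister to the clade containing all other ingroup taxa, so it is the earliest-diverging (most basal) ingroup lineage.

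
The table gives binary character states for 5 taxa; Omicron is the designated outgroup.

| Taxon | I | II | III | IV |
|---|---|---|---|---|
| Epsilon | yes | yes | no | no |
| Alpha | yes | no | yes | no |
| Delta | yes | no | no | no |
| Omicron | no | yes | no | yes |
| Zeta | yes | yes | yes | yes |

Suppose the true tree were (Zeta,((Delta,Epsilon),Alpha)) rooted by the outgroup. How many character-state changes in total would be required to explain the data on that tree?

Map each character onto (Zeta,((Delta,Epsilon),Alpha)) (rooted by Omicron) and count the minimum state changes it requires (Fitch parsimony):
I: 1; II: 2; III: 2; IV: 1.
Total tree length = 6.

6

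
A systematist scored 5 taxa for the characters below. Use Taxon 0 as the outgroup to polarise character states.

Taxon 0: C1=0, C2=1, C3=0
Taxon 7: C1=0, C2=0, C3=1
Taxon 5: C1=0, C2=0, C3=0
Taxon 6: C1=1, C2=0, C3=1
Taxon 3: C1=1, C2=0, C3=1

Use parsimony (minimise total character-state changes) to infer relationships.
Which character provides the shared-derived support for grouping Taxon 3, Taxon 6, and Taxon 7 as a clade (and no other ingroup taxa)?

C3

Character polarity is set by the outgroup: the derived state is whichever differs from the outgroup's state, so for C2 the derived state is '0', and for the remaining characters it is '1'.
C1 (derived state '1') is shared by Taxon 3 and Taxon 6 — a synapomorphy uniting that clade.
All ingroup taxa share the derived state '0' for C2; it defines the ingroup but does not resolve relationships within it.
Only Taxon 3, Taxon 6, and Taxon 7 show the derived state '1' for C3, supporting them as a clade.
Most parsimonious ingroup topology: ((Taxon 7,(Taxon 6,Taxon 3)),Taxon 5).
The clade {Taxon 3, Taxon 6, Taxon 7} is supported by C3: its derived state '1' occurs in exactly those taxa and in no other taxon (including the outgroup).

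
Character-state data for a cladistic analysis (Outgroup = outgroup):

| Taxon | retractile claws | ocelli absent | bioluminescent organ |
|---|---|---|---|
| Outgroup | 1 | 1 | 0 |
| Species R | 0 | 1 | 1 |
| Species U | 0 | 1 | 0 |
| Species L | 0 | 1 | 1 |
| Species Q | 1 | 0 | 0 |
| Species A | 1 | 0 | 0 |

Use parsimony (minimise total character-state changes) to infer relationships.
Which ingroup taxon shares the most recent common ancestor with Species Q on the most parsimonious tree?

Character polarity is set by the outgroup: the derived state is whichever differs from the outgroup's state, so for retractile claws, ocelli absent the derived state is '0', and for the remaining characters it is '1'.
retractile claws (derived state '0') is shared by Species L, Species R, and Species U — a synapomorphy uniting that clade.
Only Species A and Species Q show the derived state '0' for ocelli absent, supporting them as a clade.
Only Species L and Species R show the derived state '1' for bioluminescent organ, supporting them as a clade.
Most parsimonious ingroup topology: (((Species R,Species L),Species U),(Species Q,Species A)).
Species Q and Species A form a cherry on this tree, so they are sister taxa.

Species A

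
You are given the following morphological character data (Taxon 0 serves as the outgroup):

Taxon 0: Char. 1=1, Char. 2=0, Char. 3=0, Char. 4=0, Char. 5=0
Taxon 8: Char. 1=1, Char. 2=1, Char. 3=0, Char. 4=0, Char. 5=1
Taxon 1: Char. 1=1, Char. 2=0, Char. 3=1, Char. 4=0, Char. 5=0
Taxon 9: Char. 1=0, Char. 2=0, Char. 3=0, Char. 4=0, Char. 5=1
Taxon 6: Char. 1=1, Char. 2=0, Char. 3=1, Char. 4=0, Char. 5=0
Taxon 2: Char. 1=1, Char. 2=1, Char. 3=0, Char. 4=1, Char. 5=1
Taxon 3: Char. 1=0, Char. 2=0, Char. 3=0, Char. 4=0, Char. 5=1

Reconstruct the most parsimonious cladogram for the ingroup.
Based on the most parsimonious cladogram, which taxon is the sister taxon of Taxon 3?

Taxon 9

Character polarity is set by the outgroup: the derived state is whichever differs from the outgroup's state, so for Char. 1 the derived state is '0', and for the remaining characters it is '1'.
Only Taxon 3 and Taxon 9 show the derived state '0' for Char. 1, supporting them as a clade.
Char. 2: derived state '1' in Taxon 2 and Taxon 8 only — synapomorphy for {Taxon 2, Taxon 8}.
Char. 3: derived state '1' in Taxon 1 and Taxon 6 only — synapomorphy for {Taxon 1, Taxon 6}.
Char. 4: derived state '1' in Taxon 2 only — an autapomorphy, so it tells us nothing about relationships among taxa.
Char. 5 (derived state '1') is shared by Taxon 2, Taxon 3, Taxon 8, and Taxon 9 — a synapomorphy uniting that clade.
Most parsimonious ingroup topology: (((Taxon 8,Taxon 2),(Taxon 9,Taxon 3)),(Taxon 1,Taxon 6)).
Taxon 3 and Taxon 9 form a cherry on this tree, so they are sister taxa.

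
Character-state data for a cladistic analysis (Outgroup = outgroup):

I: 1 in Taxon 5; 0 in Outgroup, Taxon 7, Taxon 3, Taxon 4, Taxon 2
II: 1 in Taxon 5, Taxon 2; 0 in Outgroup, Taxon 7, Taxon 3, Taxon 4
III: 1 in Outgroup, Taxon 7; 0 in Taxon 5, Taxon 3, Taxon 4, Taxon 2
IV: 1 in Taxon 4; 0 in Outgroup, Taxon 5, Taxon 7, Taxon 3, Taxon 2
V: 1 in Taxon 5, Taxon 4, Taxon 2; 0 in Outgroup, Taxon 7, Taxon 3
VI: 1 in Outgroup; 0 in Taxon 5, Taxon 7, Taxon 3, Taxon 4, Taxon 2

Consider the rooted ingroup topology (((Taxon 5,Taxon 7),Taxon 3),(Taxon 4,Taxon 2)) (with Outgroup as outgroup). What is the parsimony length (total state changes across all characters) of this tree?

9

Map each character onto (((Taxon 5,Taxon 7),Taxon 3),(Taxon 4,Taxon 2)) (rooted by Outgroup) and count the minimum state changes it requires (Fitch parsimony):
I: 1; II: 2; III: 2; IV: 1; V: 2; VI: 1.
Total tree length = 9.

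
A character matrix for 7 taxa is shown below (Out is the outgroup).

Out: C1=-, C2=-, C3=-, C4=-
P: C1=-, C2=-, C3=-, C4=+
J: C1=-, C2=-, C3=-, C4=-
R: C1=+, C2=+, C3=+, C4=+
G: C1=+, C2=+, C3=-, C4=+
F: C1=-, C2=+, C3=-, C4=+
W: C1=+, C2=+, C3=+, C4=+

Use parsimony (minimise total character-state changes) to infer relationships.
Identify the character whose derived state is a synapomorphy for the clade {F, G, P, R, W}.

The outgroup has state '-' for every character, so '+' is the derived state throughout.
Only G, R, and W show the derived state '+' for C1, supporting them as a clade.
C2 (derived state '+') is shared by F, G, R, and W — a synapomorphy uniting that clade.
Only R and W show the derived state '+' for C3, supporting them as a clade.
C4 (derived state '+') is shared by F, G, P, R, and W — a synapomorphy uniting that clade.
Most parsimonious ingroup topology: ((P,(((R,W),G),F)),J).
The clade {F, G, P, R, W} is supported by C4: its derived state '+' occurs in exactly those taxa and in no other taxon (including the outgroup).

C4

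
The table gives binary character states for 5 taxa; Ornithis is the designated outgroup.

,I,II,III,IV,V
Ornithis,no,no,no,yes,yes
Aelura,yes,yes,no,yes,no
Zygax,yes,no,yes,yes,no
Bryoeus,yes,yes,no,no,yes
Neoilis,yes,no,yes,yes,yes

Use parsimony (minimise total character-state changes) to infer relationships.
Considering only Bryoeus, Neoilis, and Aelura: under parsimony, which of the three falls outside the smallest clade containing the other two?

Character polarity is set by the outgroup: the derived state is whichever differs from the outgroup's state, so for IV, V the derived state is 'no', and for the remaining characters it is 'yes'.
I (derived state 'yes') is shared by all ingroup taxa — unites the whole ingroup.
II (derived state 'yes') is shared by Aelura and Bryoeus — a synapomorphy uniting that clade.
III: derived state 'yes' in Neoilis and Zygax only — synapomorphy for {Neoilis, Zygax}.
IV: derived state 'no' in Bryoeus only — an autapomorphy, so it tells us nothing about relationships among taxa.
V (state 'no') occurs in Aelura and Zygax but conflicts with the nesting implied by the other characters — most parsimoniously interpreted as homoplasy.
Most parsimonious ingroup topology: ((Aelura,Bryoeus),(Zygax,Neoilis)).
Bryoeus and Aelura share a more recent common ancestor with each other than either does with Neoilis, so Neoilis is the least closely related of the three.

Neoilis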